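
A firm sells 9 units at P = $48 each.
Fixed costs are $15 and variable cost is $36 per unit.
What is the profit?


Total Revenue = P * Q = 48 * 9 = $432
Total Cost = FC + VC*Q = 15 + 36*9 = $339
Profit = TR - TC = 432 - 339 = $93

$93


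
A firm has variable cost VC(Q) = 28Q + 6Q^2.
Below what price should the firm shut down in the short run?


AVC(Q) = VC(Q)/Q = 28 + 6Q
AVC is increasing in Q, so minimum AVC is at Q -> 0+.
Min AVC = 28
The firm should shut down if P < 28.

28


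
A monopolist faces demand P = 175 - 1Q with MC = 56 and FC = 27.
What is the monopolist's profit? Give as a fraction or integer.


MR = MC: 175 - 2Q = 56
Q* = 119/2
P* = 175 - 1*119/2 = 231/2
Profit = (P* - MC)*Q* - FC
= (231/2 - 56)*119/2 - 27
= 119/2*119/2 - 27
= 14161/4 - 27 = 14053/4

14053/4


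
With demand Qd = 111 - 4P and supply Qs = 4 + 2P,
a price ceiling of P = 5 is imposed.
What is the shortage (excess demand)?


At P = 5:
Qd = 111 - 4*5 = 91
Qs = 4 + 2*5 = 14
Shortage = Qd - Qs = 91 - 14 = 77

77


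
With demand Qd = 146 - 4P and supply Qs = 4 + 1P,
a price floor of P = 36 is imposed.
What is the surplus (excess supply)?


At P = 36:
Qd = 146 - 4*36 = 2
Qs = 4 + 1*36 = 40
Surplus = Qs - Qd = 40 - 2 = 38

38


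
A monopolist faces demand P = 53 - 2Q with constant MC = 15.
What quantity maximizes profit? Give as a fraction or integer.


TR = P*Q = (53 - 2Q)Q = 53Q - 2Q^2
MR = dTR/dQ = 53 - 4Q
Set MR = MC:
53 - 4Q = 15
38 = 4Q
Q* = 38/4 = 19/2

19/2


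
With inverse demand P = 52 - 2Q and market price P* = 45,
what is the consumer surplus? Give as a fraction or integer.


Maximum willingness to pay (at Q=0): P_max = 52
Quantity demanded at P* = 45:
Q* = (52 - 45)/2 = 7/2
CS = (1/2) * Q* * (P_max - P*)
CS = (1/2) * 7/2 * (52 - 45)
CS = (1/2) * 7/2 * 7 = 49/4

49/4


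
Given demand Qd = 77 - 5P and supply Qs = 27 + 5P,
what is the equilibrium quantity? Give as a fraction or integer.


First find equilibrium price:
77 - 5P = 27 + 5P
P* = 50/10 = 5
Then substitute into demand:
Q* = 77 - 5 * 5 = 52

52


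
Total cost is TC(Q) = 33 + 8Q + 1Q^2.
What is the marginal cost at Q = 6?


MC = dTC/dQ = 8 + 2*1*Q
At Q = 6:
MC = 8 + 2*6
MC = 8 + 12 = 20

20


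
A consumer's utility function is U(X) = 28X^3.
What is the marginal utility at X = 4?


MU = dU/dX = 28*3*X^(3-1)
MU = 84*X^2
At X = 4:
MU = 84 * 4^2
MU = 84 * 16 = 1344

1344


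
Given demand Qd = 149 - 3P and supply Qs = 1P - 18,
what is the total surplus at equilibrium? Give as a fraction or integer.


Find equilibrium: 149 - 3P = 1P - 18
149 + 18 = 4P
P* = 167/4 = 167/4
Q* = 1*167/4 - 18 = 95/4
Inverse demand: P = 149/3 - Q/3, so P_max = 149/3
Inverse supply: P = 18 + Q/1, so P_min = 18
CS = (1/2) * 95/4 * (149/3 - 167/4) = 9025/96
PS = (1/2) * 95/4 * (167/4 - 18) = 9025/32
TS = CS + PS = 9025/96 + 9025/32 = 9025/24

9025/24


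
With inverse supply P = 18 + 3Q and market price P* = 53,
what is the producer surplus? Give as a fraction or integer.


Minimum supply price (at Q=0): P_min = 18
Quantity supplied at P* = 53:
Q* = (53 - 18)/3 = 35/3
PS = (1/2) * Q* * (P* - P_min)
PS = (1/2) * 35/3 * (53 - 18)
PS = (1/2) * 35/3 * 35 = 1225/6

1225/6


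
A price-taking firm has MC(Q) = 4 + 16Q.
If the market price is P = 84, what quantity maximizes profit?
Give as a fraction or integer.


In perfect competition, profit is maximized where P = MC.
84 = 4 + 16Q
80 = 16Q
Q* = 80/16 = 5

5


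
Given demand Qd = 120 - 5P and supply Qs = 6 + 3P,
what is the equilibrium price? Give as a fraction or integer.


At equilibrium, Qd = Qs.
120 - 5P = 6 + 3P
120 - 6 = 5P + 3P
114 = 8P
P* = 114/8 = 57/4

57/4


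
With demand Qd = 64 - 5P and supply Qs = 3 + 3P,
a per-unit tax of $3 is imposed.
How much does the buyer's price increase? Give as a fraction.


With a per-unit tax, the buyer's price increase depends on relative slopes.
Supply slope: d = 3, Demand slope: b = 5
Buyer's price increase = d * tax / (b + d)
= 3 * 3 / (5 + 3)
= 9 / 8 = 9/8

9/8


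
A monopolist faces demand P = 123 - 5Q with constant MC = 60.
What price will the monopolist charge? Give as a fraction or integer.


MR = 123 - 10Q
Set MR = MC: 123 - 10Q = 60
Q* = 63/10
Substitute into demand:
P* = 123 - 5*63/10 = 183/2

183/2


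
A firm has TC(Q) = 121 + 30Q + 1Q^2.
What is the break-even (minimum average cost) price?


AC(Q) = 121/Q + 30 + 1Q
To minimize: dAC/dQ = -121/Q^2 + 1 = 0
Q^2 = 121/1 = 121
Q* = 11
Min AC = 121/11 + 30 + 1*11
Min AC = 11 + 30 + 11 = 52

52


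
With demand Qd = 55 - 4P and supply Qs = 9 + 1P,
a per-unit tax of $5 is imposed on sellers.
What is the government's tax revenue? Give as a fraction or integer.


With tax on sellers, new supply: Qs' = 9 + 1(P - 5)
= 4 + 1P
New equilibrium quantity:
Q_new = 71/5
Tax revenue = tax * Q_new = 5 * 71/5 = 71

71


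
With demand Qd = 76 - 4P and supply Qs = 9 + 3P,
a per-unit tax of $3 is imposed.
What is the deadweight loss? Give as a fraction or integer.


Pre-tax equilibrium quantity: Q* = 264/7
Post-tax equilibrium quantity: Q_tax = 228/7
Reduction in quantity: Q* - Q_tax = 36/7
DWL = (1/2) * tax * (Q* - Q_tax)
DWL = (1/2) * 3 * 36/7 = 54/7

54/7


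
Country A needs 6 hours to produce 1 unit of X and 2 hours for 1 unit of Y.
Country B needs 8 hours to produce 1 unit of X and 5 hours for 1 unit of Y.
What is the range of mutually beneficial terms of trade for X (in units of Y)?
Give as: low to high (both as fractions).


Opportunity cost of X for Country A = hours_X / hours_Y = 6/2 = 3 units of Y
Opportunity cost of X for Country B = hours_X / hours_Y = 8/5 = 8/5 units of Y
Terms of trade must be between the two opportunity costs.
Range: 8/5 to 3

8/5 to 3


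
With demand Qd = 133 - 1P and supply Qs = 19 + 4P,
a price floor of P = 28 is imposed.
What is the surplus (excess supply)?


At P = 28:
Qd = 133 - 1*28 = 105
Qs = 19 + 4*28 = 131
Surplus = Qs - Qd = 131 - 105 = 26

26


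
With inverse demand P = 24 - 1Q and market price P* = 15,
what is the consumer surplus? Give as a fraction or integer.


Maximum willingness to pay (at Q=0): P_max = 24
Quantity demanded at P* = 15:
Q* = (24 - 15)/1 = 9
CS = (1/2) * Q* * (P_max - P*)
CS = (1/2) * 9 * (24 - 15)
CS = (1/2) * 9 * 9 = 81/2

81/2


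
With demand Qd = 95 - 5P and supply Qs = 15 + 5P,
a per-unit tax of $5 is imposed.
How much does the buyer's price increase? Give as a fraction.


With a per-unit tax, the buyer's price increase depends on relative slopes.
Supply slope: d = 5, Demand slope: b = 5
Buyer's price increase = d * tax / (b + d)
= 5 * 5 / (5 + 5)
= 25 / 10 = 5/2

5/2


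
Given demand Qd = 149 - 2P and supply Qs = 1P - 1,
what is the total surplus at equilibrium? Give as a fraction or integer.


Find equilibrium: 149 - 2P = 1P - 1
149 + 1 = 3P
P* = 150/3 = 50
Q* = 1*50 - 1 = 49
Inverse demand: P = 149/2 - Q/2, so P_max = 149/2
Inverse supply: P = 1 + Q/1, so P_min = 1
CS = (1/2) * 49 * (149/2 - 50) = 2401/4
PS = (1/2) * 49 * (50 - 1) = 2401/2
TS = CS + PS = 2401/4 + 2401/2 = 7203/4

7203/4


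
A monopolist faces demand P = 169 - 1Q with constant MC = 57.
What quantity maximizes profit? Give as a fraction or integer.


TR = P*Q = (169 - 1Q)Q = 169Q - 1Q^2
MR = dTR/dQ = 169 - 2Q
Set MR = MC:
169 - 2Q = 57
112 = 2Q
Q* = 112/2 = 56

56


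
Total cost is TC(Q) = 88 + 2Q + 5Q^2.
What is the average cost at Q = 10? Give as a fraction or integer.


TC(10) = 88 + 2*10 + 5*10^2
TC(10) = 88 + 20 + 500 = 608
AC = TC/Q = 608/10 = 304/5

304/5


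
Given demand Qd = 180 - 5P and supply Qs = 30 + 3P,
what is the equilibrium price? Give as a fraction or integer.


At equilibrium, Qd = Qs.
180 - 5P = 30 + 3P
180 - 30 = 5P + 3P
150 = 8P
P* = 150/8 = 75/4

75/4


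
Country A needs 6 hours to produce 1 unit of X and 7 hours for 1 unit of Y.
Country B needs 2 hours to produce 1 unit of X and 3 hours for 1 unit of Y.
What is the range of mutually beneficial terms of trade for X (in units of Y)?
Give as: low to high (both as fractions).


Opportunity cost of X for Country A = hours_X / hours_Y = 6/7 = 6/7 units of Y
Opportunity cost of X for Country B = hours_X / hours_Y = 2/3 = 2/3 units of Y
Terms of trade must be between the two opportunity costs.
Range: 2/3 to 6/7

2/3 to 6/7


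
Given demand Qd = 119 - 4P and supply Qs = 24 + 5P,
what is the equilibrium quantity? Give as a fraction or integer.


First find equilibrium price:
119 - 4P = 24 + 5P
P* = 95/9 = 95/9
Then substitute into demand:
Q* = 119 - 4 * 95/9 = 691/9

691/9


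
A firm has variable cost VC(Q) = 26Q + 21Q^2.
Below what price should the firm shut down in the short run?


AVC(Q) = VC(Q)/Q = 26 + 21Q
AVC is increasing in Q, so minimum AVC is at Q -> 0+.
Min AVC = 26
The firm should shut down if P < 26.

26


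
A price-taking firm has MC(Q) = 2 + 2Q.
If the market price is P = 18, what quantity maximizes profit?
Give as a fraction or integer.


In perfect competition, profit is maximized where P = MC.
18 = 2 + 2Q
16 = 2Q
Q* = 16/2 = 8

8


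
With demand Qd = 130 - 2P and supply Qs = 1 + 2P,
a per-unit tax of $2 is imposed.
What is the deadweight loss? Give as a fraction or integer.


Pre-tax equilibrium quantity: Q* = 131/2
Post-tax equilibrium quantity: Q_tax = 127/2
Reduction in quantity: Q* - Q_tax = 2
DWL = (1/2) * tax * (Q* - Q_tax)
DWL = (1/2) * 2 * 2 = 2

2


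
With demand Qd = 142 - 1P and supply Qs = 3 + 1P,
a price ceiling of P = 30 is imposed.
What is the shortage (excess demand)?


At P = 30:
Qd = 142 - 1*30 = 112
Qs = 3 + 1*30 = 33
Shortage = Qd - Qs = 112 - 33 = 79

79


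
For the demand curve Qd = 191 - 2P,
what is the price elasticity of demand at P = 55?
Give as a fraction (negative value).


dQ/dP = -2
At P = 55: Q = 191 - 2*55 = 81
E = (dQ/dP)(P/Q) = (-2)(55/81) = -110/81

-110/81


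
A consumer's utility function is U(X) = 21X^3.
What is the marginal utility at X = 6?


MU = dU/dX = 21*3*X^(3-1)
MU = 63*X^2
At X = 6:
MU = 63 * 6^2
MU = 63 * 36 = 2268

2268


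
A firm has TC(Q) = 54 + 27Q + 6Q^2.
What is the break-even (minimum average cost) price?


AC(Q) = 54/Q + 27 + 6Q
To minimize: dAC/dQ = -54/Q^2 + 6 = 0
Q^2 = 54/6 = 9
Q* = 3
Min AC = 54/3 + 27 + 6*3
Min AC = 18 + 27 + 18 = 63

63


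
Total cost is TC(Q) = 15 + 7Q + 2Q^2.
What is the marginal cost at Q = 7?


MC = dTC/dQ = 7 + 2*2*Q
At Q = 7:
MC = 7 + 4*7
MC = 7 + 28 = 35

35


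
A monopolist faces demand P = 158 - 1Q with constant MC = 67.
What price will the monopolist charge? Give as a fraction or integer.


MR = 158 - 2Q
Set MR = MC: 158 - 2Q = 67
Q* = 91/2
Substitute into demand:
P* = 158 - 1*91/2 = 225/2

225/2


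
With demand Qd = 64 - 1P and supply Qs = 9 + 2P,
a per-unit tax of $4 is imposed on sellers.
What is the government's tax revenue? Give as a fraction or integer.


With tax on sellers, new supply: Qs' = 9 + 2(P - 4)
= 1 + 2P
New equilibrium quantity:
Q_new = 43
Tax revenue = tax * Q_new = 4 * 43 = 172

172


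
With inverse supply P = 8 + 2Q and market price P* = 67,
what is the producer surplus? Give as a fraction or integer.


Minimum supply price (at Q=0): P_min = 8
Quantity supplied at P* = 67:
Q* = (67 - 8)/2 = 59/2
PS = (1/2) * Q* * (P* - P_min)
PS = (1/2) * 59/2 * (67 - 8)
PS = (1/2) * 59/2 * 59 = 3481/4

3481/4


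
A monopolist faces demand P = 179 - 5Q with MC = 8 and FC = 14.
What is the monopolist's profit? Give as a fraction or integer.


MR = MC: 179 - 10Q = 8
Q* = 171/10
P* = 179 - 5*171/10 = 187/2
Profit = (P* - MC)*Q* - FC
= (187/2 - 8)*171/10 - 14
= 171/2*171/10 - 14
= 29241/20 - 14 = 28961/20

28961/20


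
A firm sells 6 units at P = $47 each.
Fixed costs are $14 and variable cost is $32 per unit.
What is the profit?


Total Revenue = P * Q = 47 * 6 = $282
Total Cost = FC + VC*Q = 14 + 32*6 = $206
Profit = TR - TC = 282 - 206 = $76

$76


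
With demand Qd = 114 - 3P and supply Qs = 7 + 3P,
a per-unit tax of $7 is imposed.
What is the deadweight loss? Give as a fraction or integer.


Pre-tax equilibrium quantity: Q* = 121/2
Post-tax equilibrium quantity: Q_tax = 50
Reduction in quantity: Q* - Q_tax = 21/2
DWL = (1/2) * tax * (Q* - Q_tax)
DWL = (1/2) * 7 * 21/2 = 147/4

147/4


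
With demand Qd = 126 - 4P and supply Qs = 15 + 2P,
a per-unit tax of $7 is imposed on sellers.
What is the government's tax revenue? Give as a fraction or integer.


With tax on sellers, new supply: Qs' = 15 + 2(P - 7)
= 1 + 2P
New equilibrium quantity:
Q_new = 128/3
Tax revenue = tax * Q_new = 7 * 128/3 = 896/3

896/3


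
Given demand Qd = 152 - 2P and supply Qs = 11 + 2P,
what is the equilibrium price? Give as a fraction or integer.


At equilibrium, Qd = Qs.
152 - 2P = 11 + 2P
152 - 11 = 2P + 2P
141 = 4P
P* = 141/4 = 141/4

141/4


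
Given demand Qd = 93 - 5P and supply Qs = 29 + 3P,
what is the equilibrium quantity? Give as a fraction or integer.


First find equilibrium price:
93 - 5P = 29 + 3P
P* = 64/8 = 8
Then substitute into demand:
Q* = 93 - 5 * 8 = 53

53


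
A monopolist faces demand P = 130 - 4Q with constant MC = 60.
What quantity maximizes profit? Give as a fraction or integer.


TR = P*Q = (130 - 4Q)Q = 130Q - 4Q^2
MR = dTR/dQ = 130 - 8Q
Set MR = MC:
130 - 8Q = 60
70 = 8Q
Q* = 70/8 = 35/4

35/4


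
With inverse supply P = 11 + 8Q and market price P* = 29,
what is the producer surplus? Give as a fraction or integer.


Minimum supply price (at Q=0): P_min = 11
Quantity supplied at P* = 29:
Q* = (29 - 11)/8 = 9/4
PS = (1/2) * Q* * (P* - P_min)
PS = (1/2) * 9/4 * (29 - 11)
PS = (1/2) * 9/4 * 18 = 81/4

81/4


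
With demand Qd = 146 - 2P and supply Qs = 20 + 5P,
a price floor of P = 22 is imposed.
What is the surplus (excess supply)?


At P = 22:
Qd = 146 - 2*22 = 102
Qs = 20 + 5*22 = 130
Surplus = Qs - Qd = 130 - 102 = 28

28


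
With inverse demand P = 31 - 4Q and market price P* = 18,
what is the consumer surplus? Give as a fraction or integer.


Maximum willingness to pay (at Q=0): P_max = 31
Quantity demanded at P* = 18:
Q* = (31 - 18)/4 = 13/4
CS = (1/2) * Q* * (P_max - P*)
CS = (1/2) * 13/4 * (31 - 18)
CS = (1/2) * 13/4 * 13 = 169/8

169/8


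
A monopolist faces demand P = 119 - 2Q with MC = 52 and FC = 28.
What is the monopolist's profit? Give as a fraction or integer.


MR = MC: 119 - 4Q = 52
Q* = 67/4
P* = 119 - 2*67/4 = 171/2
Profit = (P* - MC)*Q* - FC
= (171/2 - 52)*67/4 - 28
= 67/2*67/4 - 28
= 4489/8 - 28 = 4265/8

4265/8


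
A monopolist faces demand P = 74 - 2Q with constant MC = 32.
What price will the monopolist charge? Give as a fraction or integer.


MR = 74 - 4Q
Set MR = MC: 74 - 4Q = 32
Q* = 21/2
Substitute into demand:
P* = 74 - 2*21/2 = 53

53


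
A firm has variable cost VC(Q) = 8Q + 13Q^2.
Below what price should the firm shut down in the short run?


AVC(Q) = VC(Q)/Q = 8 + 13Q
AVC is increasing in Q, so minimum AVC is at Q -> 0+.
Min AVC = 8
The firm should shut down if P < 8.

8


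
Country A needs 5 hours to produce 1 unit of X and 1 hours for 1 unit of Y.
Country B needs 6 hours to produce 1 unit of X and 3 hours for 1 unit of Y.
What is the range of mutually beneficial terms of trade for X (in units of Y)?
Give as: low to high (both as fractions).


Opportunity cost of X for Country A = hours_X / hours_Y = 5/1 = 5 units of Y
Opportunity cost of X for Country B = hours_X / hours_Y = 6/3 = 2 units of Y
Terms of trade must be between the two opportunity costs.
Range: 2 to 5

2 to 5


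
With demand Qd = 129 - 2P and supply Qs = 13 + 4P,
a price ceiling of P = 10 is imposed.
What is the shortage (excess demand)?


At P = 10:
Qd = 129 - 2*10 = 109
Qs = 13 + 4*10 = 53
Shortage = Qd - Qs = 109 - 53 = 56

56


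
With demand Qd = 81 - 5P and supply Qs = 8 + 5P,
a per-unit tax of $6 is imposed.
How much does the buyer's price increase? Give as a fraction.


With a per-unit tax, the buyer's price increase depends on relative slopes.
Supply slope: d = 5, Demand slope: b = 5
Buyer's price increase = d * tax / (b + d)
= 5 * 6 / (5 + 5)
= 30 / 10 = 3

3


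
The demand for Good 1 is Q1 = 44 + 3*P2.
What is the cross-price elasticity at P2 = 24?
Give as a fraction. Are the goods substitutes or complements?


dQ1/dP2 = 3
At P2 = 24: Q1 = 44 + 3*24 = 116
Exy = (dQ1/dP2)(P2/Q1) = 3 * 24 / 116 = 18/29
Since Exy > 0, the goods are substitutes.

18/29 (substitutes)


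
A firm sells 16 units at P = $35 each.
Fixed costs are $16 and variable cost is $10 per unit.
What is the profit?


Total Revenue = P * Q = 35 * 16 = $560
Total Cost = FC + VC*Q = 16 + 10*16 = $176
Profit = TR - TC = 560 - 176 = $384

$384


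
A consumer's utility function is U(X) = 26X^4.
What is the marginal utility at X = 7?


MU = dU/dX = 26*4*X^(4-1)
MU = 104*X^3
At X = 7:
MU = 104 * 7^3
MU = 104 * 343 = 35672

35672


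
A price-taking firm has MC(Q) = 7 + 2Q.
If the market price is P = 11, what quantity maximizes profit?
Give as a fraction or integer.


In perfect competition, profit is maximized where P = MC.
11 = 7 + 2Q
4 = 2Q
Q* = 4/2 = 2

2


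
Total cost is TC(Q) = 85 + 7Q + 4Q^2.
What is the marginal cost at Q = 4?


MC = dTC/dQ = 7 + 2*4*Q
At Q = 4:
MC = 7 + 8*4
MC = 7 + 32 = 39

39


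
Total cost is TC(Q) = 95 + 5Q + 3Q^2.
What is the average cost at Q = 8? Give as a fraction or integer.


TC(8) = 95 + 5*8 + 3*8^2
TC(8) = 95 + 40 + 192 = 327
AC = TC/Q = 327/8 = 327/8

327/8


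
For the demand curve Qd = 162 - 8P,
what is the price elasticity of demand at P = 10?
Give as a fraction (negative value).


dQ/dP = -8
At P = 10: Q = 162 - 8*10 = 82
E = (dQ/dP)(P/Q) = (-8)(10/82) = -40/41

-40/41


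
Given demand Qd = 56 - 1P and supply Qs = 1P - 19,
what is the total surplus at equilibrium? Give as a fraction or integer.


Find equilibrium: 56 - 1P = 1P - 19
56 + 19 = 2P
P* = 75/2 = 75/2
Q* = 1*75/2 - 19 = 37/2
Inverse demand: P = 56 - Q/1, so P_max = 56
Inverse supply: P = 19 + Q/1, so P_min = 19
CS = (1/2) * 37/2 * (56 - 75/2) = 1369/8
PS = (1/2) * 37/2 * (75/2 - 19) = 1369/8
TS = CS + PS = 1369/8 + 1369/8 = 1369/4

1369/4


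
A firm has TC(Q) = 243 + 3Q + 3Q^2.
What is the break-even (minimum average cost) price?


AC(Q) = 243/Q + 3 + 3Q
To minimize: dAC/dQ = -243/Q^2 + 3 = 0
Q^2 = 243/3 = 81
Q* = 9
Min AC = 243/9 + 3 + 3*9
Min AC = 27 + 3 + 27 = 57

57


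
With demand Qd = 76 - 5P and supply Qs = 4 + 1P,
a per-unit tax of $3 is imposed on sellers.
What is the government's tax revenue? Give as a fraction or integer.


With tax on sellers, new supply: Qs' = 4 + 1(P - 3)
= 1 + 1P
New equilibrium quantity:
Q_new = 27/2
Tax revenue = tax * Q_new = 3 * 27/2 = 81/2

81/2


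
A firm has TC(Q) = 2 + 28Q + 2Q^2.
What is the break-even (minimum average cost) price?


AC(Q) = 2/Q + 28 + 2Q
To minimize: dAC/dQ = -2/Q^2 + 2 = 0
Q^2 = 2/2 = 1
Q* = 1
Min AC = 2/1 + 28 + 2*1
Min AC = 2 + 28 + 2 = 32

32


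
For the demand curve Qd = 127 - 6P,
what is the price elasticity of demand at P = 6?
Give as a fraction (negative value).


dQ/dP = -6
At P = 6: Q = 127 - 6*6 = 91
E = (dQ/dP)(P/Q) = (-6)(6/91) = -36/91

-36/91


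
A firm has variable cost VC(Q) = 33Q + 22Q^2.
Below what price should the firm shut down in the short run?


AVC(Q) = VC(Q)/Q = 33 + 22Q
AVC is increasing in Q, so minimum AVC is at Q -> 0+.
Min AVC = 33
The firm should shut down if P < 33.

33


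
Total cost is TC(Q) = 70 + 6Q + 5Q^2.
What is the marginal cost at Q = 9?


MC = dTC/dQ = 6 + 2*5*Q
At Q = 9:
MC = 6 + 10*9
MC = 6 + 90 = 96

96


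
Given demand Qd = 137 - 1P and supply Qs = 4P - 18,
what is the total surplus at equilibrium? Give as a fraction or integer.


Find equilibrium: 137 - 1P = 4P - 18
137 + 18 = 5P
P* = 155/5 = 31
Q* = 4*31 - 18 = 106
Inverse demand: P = 137 - Q/1, so P_max = 137
Inverse supply: P = 9/2 + Q/4, so P_min = 9/2
CS = (1/2) * 106 * (137 - 31) = 5618
PS = (1/2) * 106 * (31 - 9/2) = 2809/2
TS = CS + PS = 5618 + 2809/2 = 14045/2

14045/2


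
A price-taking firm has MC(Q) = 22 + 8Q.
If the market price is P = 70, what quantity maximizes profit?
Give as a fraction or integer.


In perfect competition, profit is maximized where P = MC.
70 = 22 + 8Q
48 = 8Q
Q* = 48/8 = 6

6


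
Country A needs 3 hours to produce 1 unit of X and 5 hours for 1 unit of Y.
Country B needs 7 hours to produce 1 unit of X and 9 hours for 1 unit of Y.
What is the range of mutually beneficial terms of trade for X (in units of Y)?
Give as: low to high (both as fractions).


Opportunity cost of X for Country A = hours_X / hours_Y = 3/5 = 3/5 units of Y
Opportunity cost of X for Country B = hours_X / hours_Y = 7/9 = 7/9 units of Y
Terms of trade must be between the two opportunity costs.
Range: 3/5 to 7/9

3/5 to 7/9


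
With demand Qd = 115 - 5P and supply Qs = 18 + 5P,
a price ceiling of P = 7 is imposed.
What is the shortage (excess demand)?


At P = 7:
Qd = 115 - 5*7 = 80
Qs = 18 + 5*7 = 53
Shortage = Qd - Qs = 80 - 53 = 27

27


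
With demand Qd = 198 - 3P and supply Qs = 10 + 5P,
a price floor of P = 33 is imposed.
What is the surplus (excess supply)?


At P = 33:
Qd = 198 - 3*33 = 99
Qs = 10 + 5*33 = 175
Surplus = Qs - Qd = 175 - 99 = 76

76


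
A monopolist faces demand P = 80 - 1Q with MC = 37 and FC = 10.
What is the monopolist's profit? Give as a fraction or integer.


MR = MC: 80 - 2Q = 37
Q* = 43/2
P* = 80 - 1*43/2 = 117/2
Profit = (P* - MC)*Q* - FC
= (117/2 - 37)*43/2 - 10
= 43/2*43/2 - 10
= 1849/4 - 10 = 1809/4

1809/4


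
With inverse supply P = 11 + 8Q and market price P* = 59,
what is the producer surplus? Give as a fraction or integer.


Minimum supply price (at Q=0): P_min = 11
Quantity supplied at P* = 59:
Q* = (59 - 11)/8 = 6
PS = (1/2) * Q* * (P* - P_min)
PS = (1/2) * 6 * (59 - 11)
PS = (1/2) * 6 * 48 = 144

144


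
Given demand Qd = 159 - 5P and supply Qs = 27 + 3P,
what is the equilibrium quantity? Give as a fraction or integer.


First find equilibrium price:
159 - 5P = 27 + 3P
P* = 132/8 = 33/2
Then substitute into demand:
Q* = 159 - 5 * 33/2 = 153/2

153/2


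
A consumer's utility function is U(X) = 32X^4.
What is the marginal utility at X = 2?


MU = dU/dX = 32*4*X^(4-1)
MU = 128*X^3
At X = 2:
MU = 128 * 2^3
MU = 128 * 8 = 1024

1024


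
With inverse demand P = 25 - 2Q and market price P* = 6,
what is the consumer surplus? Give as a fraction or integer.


Maximum willingness to pay (at Q=0): P_max = 25
Quantity demanded at P* = 6:
Q* = (25 - 6)/2 = 19/2
CS = (1/2) * Q* * (P_max - P*)
CS = (1/2) * 19/2 * (25 - 6)
CS = (1/2) * 19/2 * 19 = 361/4

361/4


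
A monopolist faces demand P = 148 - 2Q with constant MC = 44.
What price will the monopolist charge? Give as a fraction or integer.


MR = 148 - 4Q
Set MR = MC: 148 - 4Q = 44
Q* = 26
Substitute into demand:
P* = 148 - 2*26 = 96

96


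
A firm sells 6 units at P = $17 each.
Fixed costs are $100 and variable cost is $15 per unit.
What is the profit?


Total Revenue = P * Q = 17 * 6 = $102
Total Cost = FC + VC*Q = 100 + 15*6 = $190
Profit = TR - TC = 102 - 190 = $-88

$-88


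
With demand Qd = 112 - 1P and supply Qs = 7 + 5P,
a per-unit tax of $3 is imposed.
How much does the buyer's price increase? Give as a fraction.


With a per-unit tax, the buyer's price increase depends on relative slopes.
Supply slope: d = 5, Demand slope: b = 1
Buyer's price increase = d * tax / (b + d)
= 5 * 3 / (1 + 5)
= 15 / 6 = 5/2

5/2


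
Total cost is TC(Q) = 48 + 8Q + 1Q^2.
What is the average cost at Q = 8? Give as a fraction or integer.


TC(8) = 48 + 8*8 + 1*8^2
TC(8) = 48 + 64 + 64 = 176
AC = TC/Q = 176/8 = 22

22


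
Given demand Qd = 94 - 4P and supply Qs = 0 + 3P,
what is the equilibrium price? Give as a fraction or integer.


At equilibrium, Qd = Qs.
94 - 4P = 0 + 3P
94 - 0 = 4P + 3P
94 = 7P
P* = 94/7 = 94/7

94/7


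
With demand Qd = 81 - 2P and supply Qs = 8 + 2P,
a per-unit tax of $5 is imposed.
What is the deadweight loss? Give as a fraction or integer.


Pre-tax equilibrium quantity: Q* = 89/2
Post-tax equilibrium quantity: Q_tax = 79/2
Reduction in quantity: Q* - Q_tax = 5
DWL = (1/2) * tax * (Q* - Q_tax)
DWL = (1/2) * 5 * 5 = 25/2

25/2


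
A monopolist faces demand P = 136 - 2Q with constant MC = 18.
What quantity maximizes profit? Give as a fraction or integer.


TR = P*Q = (136 - 2Q)Q = 136Q - 2Q^2
MR = dTR/dQ = 136 - 4Q
Set MR = MC:
136 - 4Q = 18
118 = 4Q
Q* = 118/4 = 59/2

59/2


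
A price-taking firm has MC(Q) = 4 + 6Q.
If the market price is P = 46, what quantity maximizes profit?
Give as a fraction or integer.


In perfect competition, profit is maximized where P = MC.
46 = 4 + 6Q
42 = 6Q
Q* = 42/6 = 7

7


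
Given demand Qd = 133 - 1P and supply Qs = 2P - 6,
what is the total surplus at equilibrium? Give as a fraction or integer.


Find equilibrium: 133 - 1P = 2P - 6
133 + 6 = 3P
P* = 139/3 = 139/3
Q* = 2*139/3 - 6 = 260/3
Inverse demand: P = 133 - Q/1, so P_max = 133
Inverse supply: P = 3 + Q/2, so P_min = 3
CS = (1/2) * 260/3 * (133 - 139/3) = 33800/9
PS = (1/2) * 260/3 * (139/3 - 3) = 16900/9
TS = CS + PS = 33800/9 + 16900/9 = 16900/3

16900/3


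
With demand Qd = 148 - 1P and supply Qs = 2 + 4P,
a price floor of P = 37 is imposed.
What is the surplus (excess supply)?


At P = 37:
Qd = 148 - 1*37 = 111
Qs = 2 + 4*37 = 150
Surplus = Qs - Qd = 150 - 111 = 39

39


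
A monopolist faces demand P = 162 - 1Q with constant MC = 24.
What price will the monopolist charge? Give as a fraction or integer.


MR = 162 - 2Q
Set MR = MC: 162 - 2Q = 24
Q* = 69
Substitute into demand:
P* = 162 - 1*69 = 93

93


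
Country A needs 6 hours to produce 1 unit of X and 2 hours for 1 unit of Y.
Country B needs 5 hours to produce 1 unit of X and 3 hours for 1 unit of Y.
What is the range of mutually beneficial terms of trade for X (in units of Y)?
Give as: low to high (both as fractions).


Opportunity cost of X for Country A = hours_X / hours_Y = 6/2 = 3 units of Y
Opportunity cost of X for Country B = hours_X / hours_Y = 5/3 = 5/3 units of Y
Terms of trade must be between the two opportunity costs.
Range: 5/3 to 3

5/3 to 3


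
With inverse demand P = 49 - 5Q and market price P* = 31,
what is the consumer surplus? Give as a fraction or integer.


Maximum willingness to pay (at Q=0): P_max = 49
Quantity demanded at P* = 31:
Q* = (49 - 31)/5 = 18/5
CS = (1/2) * Q* * (P_max - P*)
CS = (1/2) * 18/5 * (49 - 31)
CS = (1/2) * 18/5 * 18 = 162/5

162/5


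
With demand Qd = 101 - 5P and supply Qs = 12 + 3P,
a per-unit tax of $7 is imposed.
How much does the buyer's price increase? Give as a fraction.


With a per-unit tax, the buyer's price increase depends on relative slopes.
Supply slope: d = 3, Demand slope: b = 5
Buyer's price increase = d * tax / (b + d)
= 3 * 7 / (5 + 3)
= 21 / 8 = 21/8

21/8


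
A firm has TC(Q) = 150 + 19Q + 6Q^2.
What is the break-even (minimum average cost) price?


AC(Q) = 150/Q + 19 + 6Q
To minimize: dAC/dQ = -150/Q^2 + 6 = 0
Q^2 = 150/6 = 25
Q* = 5
Min AC = 150/5 + 19 + 6*5
Min AC = 30 + 19 + 30 = 79

79


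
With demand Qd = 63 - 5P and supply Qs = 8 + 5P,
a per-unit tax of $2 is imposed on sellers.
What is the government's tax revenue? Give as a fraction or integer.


With tax on sellers, new supply: Qs' = 8 + 5(P - 2)
= 5P - 2
New equilibrium quantity:
Q_new = 61/2
Tax revenue = tax * Q_new = 2 * 61/2 = 61

61


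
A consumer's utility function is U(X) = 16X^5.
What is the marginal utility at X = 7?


MU = dU/dX = 16*5*X^(5-1)
MU = 80*X^4
At X = 7:
MU = 80 * 7^4
MU = 80 * 2401 = 192080

192080


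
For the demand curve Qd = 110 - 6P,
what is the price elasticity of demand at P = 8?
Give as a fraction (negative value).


dQ/dP = -6
At P = 8: Q = 110 - 6*8 = 62
E = (dQ/dP)(P/Q) = (-6)(8/62) = -24/31

-24/31


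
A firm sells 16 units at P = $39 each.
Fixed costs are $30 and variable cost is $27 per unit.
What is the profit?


Total Revenue = P * Q = 39 * 16 = $624
Total Cost = FC + VC*Q = 30 + 27*16 = $462
Profit = TR - TC = 624 - 462 = $162

$162


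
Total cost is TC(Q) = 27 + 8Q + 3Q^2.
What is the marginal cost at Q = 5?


MC = dTC/dQ = 8 + 2*3*Q
At Q = 5:
MC = 8 + 6*5
MC = 8 + 30 = 38

38


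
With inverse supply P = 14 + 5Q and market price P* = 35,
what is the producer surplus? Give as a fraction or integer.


Minimum supply price (at Q=0): P_min = 14
Quantity supplied at P* = 35:
Q* = (35 - 14)/5 = 21/5
PS = (1/2) * Q* * (P* - P_min)
PS = (1/2) * 21/5 * (35 - 14)
PS = (1/2) * 21/5 * 21 = 441/10

441/10


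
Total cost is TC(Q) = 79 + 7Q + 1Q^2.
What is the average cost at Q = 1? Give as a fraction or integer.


TC(1) = 79 + 7*1 + 1*1^2
TC(1) = 79 + 7 + 1 = 87
AC = TC/Q = 87/1 = 87

87


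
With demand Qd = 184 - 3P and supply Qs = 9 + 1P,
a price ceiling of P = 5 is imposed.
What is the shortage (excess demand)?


At P = 5:
Qd = 184 - 3*5 = 169
Qs = 9 + 1*5 = 14
Shortage = Qd - Qs = 169 - 14 = 155

155


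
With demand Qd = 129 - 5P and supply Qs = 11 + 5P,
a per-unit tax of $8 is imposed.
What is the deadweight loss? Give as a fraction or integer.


Pre-tax equilibrium quantity: Q* = 70
Post-tax equilibrium quantity: Q_tax = 50
Reduction in quantity: Q* - Q_tax = 20
DWL = (1/2) * tax * (Q* - Q_tax)
DWL = (1/2) * 8 * 20 = 80

80


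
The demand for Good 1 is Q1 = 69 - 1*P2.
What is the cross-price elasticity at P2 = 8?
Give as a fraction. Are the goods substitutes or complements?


dQ1/dP2 = -1
At P2 = 8: Q1 = 69 - 1*8 = 61
Exy = (dQ1/dP2)(P2/Q1) = -1 * 8 / 61 = -8/61
Since Exy < 0, the goods are complements.

-8/61 (complements)


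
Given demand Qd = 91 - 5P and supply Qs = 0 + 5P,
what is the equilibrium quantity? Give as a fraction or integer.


First find equilibrium price:
91 - 5P = 0 + 5P
P* = 91/10 = 91/10
Then substitute into demand:
Q* = 91 - 5 * 91/10 = 91/2

91/2


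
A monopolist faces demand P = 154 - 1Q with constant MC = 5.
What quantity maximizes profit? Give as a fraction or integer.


TR = P*Q = (154 - 1Q)Q = 154Q - 1Q^2
MR = dTR/dQ = 154 - 2Q
Set MR = MC:
154 - 2Q = 5
149 = 2Q
Q* = 149/2 = 149/2

149/2


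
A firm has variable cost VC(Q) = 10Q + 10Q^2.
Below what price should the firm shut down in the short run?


AVC(Q) = VC(Q)/Q = 10 + 10Q
AVC is increasing in Q, so minimum AVC is at Q -> 0+.
Min AVC = 10
The firm should shut down if P < 10.

10


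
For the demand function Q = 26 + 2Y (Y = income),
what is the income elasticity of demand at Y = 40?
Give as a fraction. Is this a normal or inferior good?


dQ/dY = 2
At Y = 40: Q = 26 + 2*40 = 106
Ey = (dQ/dY)(Y/Q) = 2 * 40 / 106 = 40/53
Since Ey > 0, this is a normal good.

40/53 (normal good)


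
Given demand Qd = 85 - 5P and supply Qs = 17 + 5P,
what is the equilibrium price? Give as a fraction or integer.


At equilibrium, Qd = Qs.
85 - 5P = 17 + 5P
85 - 17 = 5P + 5P
68 = 10P
P* = 68/10 = 34/5

34/5


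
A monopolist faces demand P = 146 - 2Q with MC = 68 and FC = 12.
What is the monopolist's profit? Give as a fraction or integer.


MR = MC: 146 - 4Q = 68
Q* = 39/2
P* = 146 - 2*39/2 = 107
Profit = (P* - MC)*Q* - FC
= (107 - 68)*39/2 - 12
= 39*39/2 - 12
= 1521/2 - 12 = 1497/2

1497/2


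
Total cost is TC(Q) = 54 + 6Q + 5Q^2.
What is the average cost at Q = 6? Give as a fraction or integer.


TC(6) = 54 + 6*6 + 5*6^2
TC(6) = 54 + 36 + 180 = 270
AC = TC/Q = 270/6 = 45

45


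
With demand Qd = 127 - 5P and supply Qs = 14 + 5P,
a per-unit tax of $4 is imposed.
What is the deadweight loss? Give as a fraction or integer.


Pre-tax equilibrium quantity: Q* = 141/2
Post-tax equilibrium quantity: Q_tax = 121/2
Reduction in quantity: Q* - Q_tax = 10
DWL = (1/2) * tax * (Q* - Q_tax)
DWL = (1/2) * 4 * 10 = 20

20


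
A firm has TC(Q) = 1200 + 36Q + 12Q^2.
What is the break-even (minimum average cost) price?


AC(Q) = 1200/Q + 36 + 12Q
To minimize: dAC/dQ = -1200/Q^2 + 12 = 0
Q^2 = 1200/12 = 100
Q* = 10
Min AC = 1200/10 + 36 + 12*10
Min AC = 120 + 36 + 120 = 276

276


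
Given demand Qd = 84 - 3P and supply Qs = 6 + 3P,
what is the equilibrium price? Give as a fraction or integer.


At equilibrium, Qd = Qs.
84 - 3P = 6 + 3P
84 - 6 = 3P + 3P
78 = 6P
P* = 78/6 = 13

13


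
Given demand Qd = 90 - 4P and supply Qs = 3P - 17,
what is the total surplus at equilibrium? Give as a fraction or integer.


Find equilibrium: 90 - 4P = 3P - 17
90 + 17 = 7P
P* = 107/7 = 107/7
Q* = 3*107/7 - 17 = 202/7
Inverse demand: P = 45/2 - Q/4, so P_max = 45/2
Inverse supply: P = 17/3 + Q/3, so P_min = 17/3
CS = (1/2) * 202/7 * (45/2 - 107/7) = 10201/98
PS = (1/2) * 202/7 * (107/7 - 17/3) = 20402/147
TS = CS + PS = 10201/98 + 20402/147 = 10201/42

10201/42


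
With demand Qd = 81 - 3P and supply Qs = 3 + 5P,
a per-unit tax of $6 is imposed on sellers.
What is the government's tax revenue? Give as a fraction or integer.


With tax on sellers, new supply: Qs' = 3 + 5(P - 6)
= 5P - 27
New equilibrium quantity:
Q_new = 81/2
Tax revenue = tax * Q_new = 6 * 81/2 = 243

243


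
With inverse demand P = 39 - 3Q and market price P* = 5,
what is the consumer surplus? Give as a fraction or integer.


Maximum willingness to pay (at Q=0): P_max = 39
Quantity demanded at P* = 5:
Q* = (39 - 5)/3 = 34/3
CS = (1/2) * Q* * (P_max - P*)
CS = (1/2) * 34/3 * (39 - 5)
CS = (1/2) * 34/3 * 34 = 578/3

578/3


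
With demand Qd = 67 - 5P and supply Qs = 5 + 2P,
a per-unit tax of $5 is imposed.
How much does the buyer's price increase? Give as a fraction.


With a per-unit tax, the buyer's price increase depends on relative slopes.
Supply slope: d = 2, Demand slope: b = 5
Buyer's price increase = d * tax / (b + d)
= 2 * 5 / (5 + 2)
= 10 / 7 = 10/7

10/7


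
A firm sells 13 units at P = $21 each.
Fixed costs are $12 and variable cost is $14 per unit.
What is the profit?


Total Revenue = P * Q = 21 * 13 = $273
Total Cost = FC + VC*Q = 12 + 14*13 = $194
Profit = TR - TC = 273 - 194 = $79

$79


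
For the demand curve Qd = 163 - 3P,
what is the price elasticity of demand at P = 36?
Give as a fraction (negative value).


dQ/dP = -3
At P = 36: Q = 163 - 3*36 = 55
E = (dQ/dP)(P/Q) = (-3)(36/55) = -108/55

-108/55


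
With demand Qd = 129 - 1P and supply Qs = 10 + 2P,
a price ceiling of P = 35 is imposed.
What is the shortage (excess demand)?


At P = 35:
Qd = 129 - 1*35 = 94
Qs = 10 + 2*35 = 80
Shortage = Qd - Qs = 94 - 80 = 14

14


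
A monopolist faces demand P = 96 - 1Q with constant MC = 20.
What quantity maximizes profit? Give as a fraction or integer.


TR = P*Q = (96 - 1Q)Q = 96Q - 1Q^2
MR = dTR/dQ = 96 - 2Q
Set MR = MC:
96 - 2Q = 20
76 = 2Q
Q* = 76/2 = 38

38


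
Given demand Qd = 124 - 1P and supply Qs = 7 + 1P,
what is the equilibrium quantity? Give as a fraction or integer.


First find equilibrium price:
124 - 1P = 7 + 1P
P* = 117/2 = 117/2
Then substitute into demand:
Q* = 124 - 1 * 117/2 = 131/2

131/2


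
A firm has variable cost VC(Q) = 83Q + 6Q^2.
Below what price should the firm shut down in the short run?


AVC(Q) = VC(Q)/Q = 83 + 6Q
AVC is increasing in Q, so minimum AVC is at Q -> 0+.
Min AVC = 83
The firm should shut down if P < 83.

83


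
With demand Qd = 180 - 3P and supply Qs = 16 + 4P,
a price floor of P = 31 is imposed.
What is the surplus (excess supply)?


At P = 31:
Qd = 180 - 3*31 = 87
Qs = 16 + 4*31 = 140
Surplus = Qs - Qd = 140 - 87 = 53

53


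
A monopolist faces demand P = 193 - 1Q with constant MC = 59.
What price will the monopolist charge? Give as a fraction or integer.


MR = 193 - 2Q
Set MR = MC: 193 - 2Q = 59
Q* = 67
Substitute into demand:
P* = 193 - 1*67 = 126

126


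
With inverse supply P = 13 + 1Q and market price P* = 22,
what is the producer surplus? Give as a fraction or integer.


Minimum supply price (at Q=0): P_min = 13
Quantity supplied at P* = 22:
Q* = (22 - 13)/1 = 9
PS = (1/2) * Q* * (P* - P_min)
PS = (1/2) * 9 * (22 - 13)
PS = (1/2) * 9 * 9 = 81/2

81/2


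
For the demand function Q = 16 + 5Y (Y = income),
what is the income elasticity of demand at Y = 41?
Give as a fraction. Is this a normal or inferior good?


dQ/dY = 5
At Y = 41: Q = 16 + 5*41 = 221
Ey = (dQ/dY)(Y/Q) = 5 * 41 / 221 = 205/221
Since Ey > 0, this is a normal good.

205/221 (normal good)


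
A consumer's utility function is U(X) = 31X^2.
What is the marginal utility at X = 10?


MU = dU/dX = 31*2*X^(2-1)
MU = 62*X^1
At X = 10:
MU = 62 * 10^1
MU = 62 * 10 = 620

620


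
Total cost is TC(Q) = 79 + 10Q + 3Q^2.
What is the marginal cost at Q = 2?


MC = dTC/dQ = 10 + 2*3*Q
At Q = 2:
MC = 10 + 6*2
MC = 10 + 12 = 22

22


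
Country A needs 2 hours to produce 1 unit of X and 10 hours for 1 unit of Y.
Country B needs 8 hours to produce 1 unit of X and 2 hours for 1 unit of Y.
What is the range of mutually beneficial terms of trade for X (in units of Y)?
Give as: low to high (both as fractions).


Opportunity cost of X for Country A = hours_X / hours_Y = 2/10 = 1/5 units of Y
Opportunity cost of X for Country B = hours_X / hours_Y = 8/2 = 4 units of Y
Terms of trade must be between the two opportunity costs.
Range: 1/5 to 4

1/5 to 4


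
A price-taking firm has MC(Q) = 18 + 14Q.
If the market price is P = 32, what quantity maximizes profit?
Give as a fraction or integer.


In perfect competition, profit is maximized where P = MC.
32 = 18 + 14Q
14 = 14Q
Q* = 14/14 = 1

1


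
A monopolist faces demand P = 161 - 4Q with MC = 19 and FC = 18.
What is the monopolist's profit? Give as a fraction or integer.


MR = MC: 161 - 8Q = 19
Q* = 71/4
P* = 161 - 4*71/4 = 90
Profit = (P* - MC)*Q* - FC
= (90 - 19)*71/4 - 18
= 71*71/4 - 18
= 5041/4 - 18 = 4969/4

4969/4


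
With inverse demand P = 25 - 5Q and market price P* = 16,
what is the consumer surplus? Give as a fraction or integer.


Maximum willingness to pay (at Q=0): P_max = 25
Quantity demanded at P* = 16:
Q* = (25 - 16)/5 = 9/5
CS = (1/2) * Q* * (P_max - P*)
CS = (1/2) * 9/5 * (25 - 16)
CS = (1/2) * 9/5 * 9 = 81/10

81/10


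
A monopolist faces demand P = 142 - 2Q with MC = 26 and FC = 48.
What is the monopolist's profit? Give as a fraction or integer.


MR = MC: 142 - 4Q = 26
Q* = 29
P* = 142 - 2*29 = 84
Profit = (P* - MC)*Q* - FC
= (84 - 26)*29 - 48
= 58*29 - 48
= 1682 - 48 = 1634

1634


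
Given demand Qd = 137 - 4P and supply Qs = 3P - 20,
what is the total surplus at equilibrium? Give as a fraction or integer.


Find equilibrium: 137 - 4P = 3P - 20
137 + 20 = 7P
P* = 157/7 = 157/7
Q* = 3*157/7 - 20 = 331/7
Inverse demand: P = 137/4 - Q/4, so P_max = 137/4
Inverse supply: P = 20/3 + Q/3, so P_min = 20/3
CS = (1/2) * 331/7 * (137/4 - 157/7) = 109561/392
PS = (1/2) * 331/7 * (157/7 - 20/3) = 109561/294
TS = CS + PS = 109561/392 + 109561/294 = 109561/168

109561/168


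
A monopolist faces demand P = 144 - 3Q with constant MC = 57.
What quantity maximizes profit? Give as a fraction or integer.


TR = P*Q = (144 - 3Q)Q = 144Q - 3Q^2
MR = dTR/dQ = 144 - 6Q
Set MR = MC:
144 - 6Q = 57
87 = 6Q
Q* = 87/6 = 29/2

29/2


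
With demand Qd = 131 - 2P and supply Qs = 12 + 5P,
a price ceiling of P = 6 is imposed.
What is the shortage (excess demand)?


At P = 6:
Qd = 131 - 2*6 = 119
Qs = 12 + 5*6 = 42
Shortage = Qd - Qs = 119 - 42 = 77

77


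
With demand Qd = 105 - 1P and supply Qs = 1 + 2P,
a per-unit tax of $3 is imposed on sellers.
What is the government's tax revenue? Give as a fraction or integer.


With tax on sellers, new supply: Qs' = 1 + 2(P - 3)
= 2P - 5
New equilibrium quantity:
Q_new = 205/3
Tax revenue = tax * Q_new = 3 * 205/3 = 205

205


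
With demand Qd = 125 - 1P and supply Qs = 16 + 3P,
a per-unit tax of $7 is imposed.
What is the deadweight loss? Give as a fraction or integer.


Pre-tax equilibrium quantity: Q* = 391/4
Post-tax equilibrium quantity: Q_tax = 185/2
Reduction in quantity: Q* - Q_tax = 21/4
DWL = (1/2) * tax * (Q* - Q_tax)
DWL = (1/2) * 7 * 21/4 = 147/8

147/8
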